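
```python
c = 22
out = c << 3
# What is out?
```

Trace:
`c = 22` → c = 22
`out = c << 3` → out = 176
So out = 176

Answer: 176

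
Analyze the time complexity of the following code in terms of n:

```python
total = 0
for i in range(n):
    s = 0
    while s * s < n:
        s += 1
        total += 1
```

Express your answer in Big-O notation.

Each loop level contributes: n × √n. Multiplying the contributions gives O(n√n).

Answer: O(n√n)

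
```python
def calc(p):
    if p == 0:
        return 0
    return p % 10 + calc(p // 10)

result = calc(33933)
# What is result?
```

Sum of digits of 33933: 3 + 3 + 9 + 3 + 3 = 21

Answer: 21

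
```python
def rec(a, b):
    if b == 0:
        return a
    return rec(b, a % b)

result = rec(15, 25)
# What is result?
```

rec(15, 25) -> rec(25, 15) -> rec(15, 10) -> rec(10, 5) -> rec(5, 0) -> 5

Answer: 5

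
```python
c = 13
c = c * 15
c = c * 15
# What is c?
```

Trace:
`c = 13` → c = 13
`c = c * 15` → c = 195
`c = c * 15` → c = 2925
So c = 2925

Answer: 2925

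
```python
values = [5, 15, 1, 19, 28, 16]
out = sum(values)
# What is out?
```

Trace:
`values = [5, 15, 1, 19, 28, 16]` → values = [5, 15, 1, 19, 28, 16]
`out = sum(values)` → out = 84
So out = 84

Answer: 84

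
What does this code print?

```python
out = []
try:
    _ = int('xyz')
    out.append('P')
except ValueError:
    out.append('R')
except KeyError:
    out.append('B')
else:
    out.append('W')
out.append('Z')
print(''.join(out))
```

Execution trace: 'R' (except ValueError) → 'Z' (after the try/except). Output: RZ

Answer: RZ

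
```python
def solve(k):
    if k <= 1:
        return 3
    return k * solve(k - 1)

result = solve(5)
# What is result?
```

solve(5) = 5 * 4 * 3 * 2 * 3 = 360

Answer: 360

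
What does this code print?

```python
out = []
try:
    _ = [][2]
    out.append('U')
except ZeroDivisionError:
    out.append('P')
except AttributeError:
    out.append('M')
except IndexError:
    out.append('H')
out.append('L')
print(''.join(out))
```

Execution trace: 'H' (except IndexError) → 'L' (after the try/except). Output: HL

Answer: HL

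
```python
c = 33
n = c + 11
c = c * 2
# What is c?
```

Trace:
`c = 33` → c = 33
`n = c + 11` → n = 44
`c = c * 2` → c = 66
So c = 66

Answer: 66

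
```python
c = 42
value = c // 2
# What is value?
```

Trace:
`c = 42` → c = 42
`value = c // 2` → value = 21
So value = 21

Answer: 21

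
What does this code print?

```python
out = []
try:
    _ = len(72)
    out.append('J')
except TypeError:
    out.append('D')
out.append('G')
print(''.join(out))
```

Execution trace: 'D' (except TypeError) → 'G' (after the try/except). Output: DG

Answer: DG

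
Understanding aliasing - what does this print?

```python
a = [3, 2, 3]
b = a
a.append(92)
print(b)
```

Key concept: basic list aliasing.
Step by step:
`a = [3, 2, 3]` → a = [3, 2, 3]
`b = a` → b = [3, 2, 3] (same object as a)
`a.append(92)` → a = [3, 2, 3, 92] (same object as b); b = [3, 2, 3, 92] (same object as a)
`print(b)` → prints [3, 2, 3, 92]

Answer: [3, 2, 3, 92]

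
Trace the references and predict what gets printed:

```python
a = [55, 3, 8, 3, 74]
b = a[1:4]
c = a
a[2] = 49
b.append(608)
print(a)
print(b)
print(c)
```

Key concept: slice vs alias.
Step by step:
`a = [55, 3, 8, 3, 74]` → a = [55, 3, 8, 3, 74]
`b = a[1:4]` → b = [3, 8, 3]
`c = a` → c = [55, 3, 8, 3, 74] (same object as a)
`a[2] = 49` → a = [55, 3, 49, 3, 74] (same object as c); c = [55, 3, 49, 3, 74] (same object as a)
`b.append(608)` → b = [3, 8, 3, 608]
`print(a)` → prints [55, 3, 49, 3, 74]
`print(b)` → prints [3, 8, 3, 608]
`print(c)` → prints [55, 3, 49, 3, 74]

Answer:
[55, 3, 49, 3, 74]
[3, 8, 3, 608]
[55, 3, 49, 3, 74]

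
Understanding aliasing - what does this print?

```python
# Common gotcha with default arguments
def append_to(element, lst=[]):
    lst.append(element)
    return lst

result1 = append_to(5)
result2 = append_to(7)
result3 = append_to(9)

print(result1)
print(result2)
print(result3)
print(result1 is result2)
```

Key concept: mutable default argument gotcha.
Step by step:
`result1 = append_to(5)` → result1 = [5]
`result2 = append_to(7)` → result1 = [5, 7] (same object as result2); result2 = [5, 7] (same object as result1)
`result3 = append_to(9)` → result1 = [5, 7, 9] (same object as result2, result3); result2 = [5, 7, 9] (same object as result1, result3); result3 = [5, 7, 9] (same object as result1, result2)
`print(result1)` → prints [5, 7, 9]
`print(result2)` → prints [5, 7, 9]
`print(result3)` → prints [5, 7, 9]
`print(result1 is result2)` → prints True

Answer:
[5, 7, 9]
[5, 7, 9]
[5, 7, 9]
True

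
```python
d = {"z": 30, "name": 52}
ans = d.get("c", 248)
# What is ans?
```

Trace:
`d = {"z": 30, "name": 52}` → d = {'z': 30, 'name': 52}
`ans = d.get("c", 248)` → ans = 248
So ans = 248

Answer: 248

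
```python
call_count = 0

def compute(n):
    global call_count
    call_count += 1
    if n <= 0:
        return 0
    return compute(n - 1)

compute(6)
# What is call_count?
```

Linear recursion stepping by 1: 7 calls from n=6 down to ≤0.

Answer: 7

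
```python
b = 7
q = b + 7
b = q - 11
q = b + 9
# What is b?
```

Trace:
`b = 7` → b = 7
`q = b + 7` → q = 14
`b = q - 11` → b = 3
`q = b + 9` → q = 12
So b = 3

Answer: 3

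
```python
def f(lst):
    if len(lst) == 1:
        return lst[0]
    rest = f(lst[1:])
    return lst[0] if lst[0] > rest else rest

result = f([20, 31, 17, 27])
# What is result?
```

Recursive max over [20, 31, 17, 27] = 31

Answer: 31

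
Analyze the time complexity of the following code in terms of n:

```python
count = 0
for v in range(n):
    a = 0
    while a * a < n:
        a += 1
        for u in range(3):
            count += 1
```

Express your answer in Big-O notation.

Each loop level contributes: n × √n × 1. Multiplying the contributions gives O(n√n).

Answer: O(n√n)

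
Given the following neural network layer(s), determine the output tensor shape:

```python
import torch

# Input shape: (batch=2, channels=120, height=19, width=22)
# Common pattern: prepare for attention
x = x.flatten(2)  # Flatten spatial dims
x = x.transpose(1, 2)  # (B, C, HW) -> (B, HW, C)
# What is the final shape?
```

Input: (2, 120, 19, 22) -> after flatten(2): (2, 120, 418) -> Output: (2, 418, 120)

Answer: (2, 418, 120)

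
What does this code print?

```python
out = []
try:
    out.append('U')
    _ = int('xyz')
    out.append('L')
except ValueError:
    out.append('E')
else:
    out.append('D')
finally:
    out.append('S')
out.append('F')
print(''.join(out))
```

Execution trace: 'U' (try body) → 'E' (except ValueError) → 'S' (finally) → 'F' (after the try/except). Output: UESF

Answer: UESF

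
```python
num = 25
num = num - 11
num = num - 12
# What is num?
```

Trace:
`num = 25` → num = 25
`num = num - 11` → num = 14
`num = num - 12` → num = 2
So num = 2

Answer: 2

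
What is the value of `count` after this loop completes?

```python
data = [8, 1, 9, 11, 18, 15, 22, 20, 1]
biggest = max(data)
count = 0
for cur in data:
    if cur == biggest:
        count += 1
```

Count of max value 22 in [8, 1, 9, 11, 18, 15, 22, 20, 1]
`count` takes the values: 0 → 1

Answer: 1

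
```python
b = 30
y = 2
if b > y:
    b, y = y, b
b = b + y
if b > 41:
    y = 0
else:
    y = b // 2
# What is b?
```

Trace:
`b = 30` → b = 30
`y = 2` → y = 2
`if b > y: ...` → b > y is True → b = 2; y = 30
`b = b + y` → b = 32
`if b > 41: ...` → b > 41 is False, take else branch → y = 16
So b = 32

Answer: 32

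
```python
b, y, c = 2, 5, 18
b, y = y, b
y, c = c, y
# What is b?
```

Trace:
`b, y, c = 2, 5, 18` → b = 2; y = 5; c = 18
`b, y = y, b` → b = 5; y = 2
`y, c = c, y` → y = 18; c = 2
So b = 5

Answer: 5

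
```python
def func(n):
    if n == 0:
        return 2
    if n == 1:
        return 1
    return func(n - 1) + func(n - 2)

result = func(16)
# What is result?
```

Build up from base cases: func(0)=2, func(1)=1, func(2)=3, func(3)=4, func(4)=7, func(5)=11, func(6)=18, ..., func(16)=2207

Answer: 2207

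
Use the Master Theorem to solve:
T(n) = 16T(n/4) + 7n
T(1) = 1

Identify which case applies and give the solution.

a=16, b=4, f(n)=7n. log_4(16) = 2. Since c=1 < 2, Case 1 applies: T(n) = Θ(n^log_b(a)) = O(n^2).

Answer: O(n^2) - Case 1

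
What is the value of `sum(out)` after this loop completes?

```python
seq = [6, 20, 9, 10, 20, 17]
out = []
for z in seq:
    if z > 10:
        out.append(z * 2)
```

Sum of doubled values > 10
`out` takes the values: [] → [40] → [40, 40] → [40, 40, 34]
So `sum(out)` = 114

Answer: 114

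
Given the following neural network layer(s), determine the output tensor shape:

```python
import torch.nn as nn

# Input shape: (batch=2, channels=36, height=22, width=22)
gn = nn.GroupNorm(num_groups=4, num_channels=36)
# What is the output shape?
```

Input: (2, 36, 22, 22) -> Output: (2, 36, 22, 22)

Answer: (2, 36, 22, 22)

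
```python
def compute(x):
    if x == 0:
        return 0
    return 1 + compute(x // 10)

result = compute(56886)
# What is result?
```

Count of digits of 56886: 5

Answer: 5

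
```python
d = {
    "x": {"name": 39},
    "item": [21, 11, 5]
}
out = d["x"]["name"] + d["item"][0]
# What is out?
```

Trace:
`d = { ...` → d = {'x': {'name': 39}, 'item': [21, 11, 5]}
`out = d["x"]["name"] + d["item"][0]` → out = 60
So out = 60

Answer: 60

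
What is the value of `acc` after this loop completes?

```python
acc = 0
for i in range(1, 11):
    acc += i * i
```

Sum of squares 1² to 10² = 385
`acc` takes the values: 0 → 1 → 5 → 14 → 30 → 55 → 91 → 140 → 204 → 285 → 385

Answer: 385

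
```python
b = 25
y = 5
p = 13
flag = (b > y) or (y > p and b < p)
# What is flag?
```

Trace:
`b = 25` → b = 25
`y = 5` → y = 5
`p = 13` → p = 13
`flag = (b > y) or (y > p and b < p)` → flag = True
So flag = True

Answer: True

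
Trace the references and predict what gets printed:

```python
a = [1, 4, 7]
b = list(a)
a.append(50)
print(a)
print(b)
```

Key concept: list() constructor creates copy.
Step by step:
`a = [1, 4, 7]` → a = [1, 4, 7]
`b = list(a)` → b = [1, 4, 7]
`a.append(50)` → a = [1, 4, 7, 50]
`print(a)` → prints [1, 4, 7, 50]
`print(b)` → prints [1, 4, 7]

Answer:
[1, 4, 7, 50]
[1, 4, 7]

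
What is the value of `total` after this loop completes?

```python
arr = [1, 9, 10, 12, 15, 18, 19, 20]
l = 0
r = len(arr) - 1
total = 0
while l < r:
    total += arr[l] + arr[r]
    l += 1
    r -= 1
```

Sum of pairs from ends
`total` takes the values: 0 → 21 → 49 → 77 → 104

Answer: 104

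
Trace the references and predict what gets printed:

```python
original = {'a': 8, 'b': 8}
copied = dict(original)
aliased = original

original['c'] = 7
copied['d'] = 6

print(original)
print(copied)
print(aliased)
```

Key concept: dict() creates copy, assignment creates alias.
Step by step:
`original = {'a': 8, 'b': 8}` → original = {'a': 8, 'b': 8}
`copied = dict(original)` → copied = {'a': 8, 'b': 8}
`aliased = original` → aliased = {'a': 8, 'b': 8} (same object as original)
`original['c'] = 7` → original = {'a': 8, 'b': 8, 'c': 7} (same object as aliased); aliased = {'a': 8, 'b': 8, 'c': 7} (same object as original)
`copied['d'] = 6` → copied = {'a': 8, 'b': 8, 'd': 6}
`print(original)` → prints {'a': 8, 'b': 8, 'c': 7}
`print(copied)` → prints {'a': 8, 'b': 8, 'd': 6}
`print(aliased)` → prints {'a': 8, 'b': 8, 'c': 7}

Answer:
{'a': 8, 'b': 8, 'c': 7}
{'a': 8, 'b': 8, 'd': 6}
{'a': 8, 'b': 8, 'c': 7}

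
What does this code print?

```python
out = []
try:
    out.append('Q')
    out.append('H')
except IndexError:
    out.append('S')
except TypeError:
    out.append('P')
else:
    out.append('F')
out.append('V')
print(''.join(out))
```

Execution trace: 'Q' (try body) → 'H' (try body, no exception) → 'F' (else) → 'V' (after the try/except). Output: QHFV

Answer: QHFV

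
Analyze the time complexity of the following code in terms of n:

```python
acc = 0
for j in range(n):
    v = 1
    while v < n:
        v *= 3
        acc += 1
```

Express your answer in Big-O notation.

Each loop level contributes: n × log n. Multiplying the contributions gives O(n log n).

Answer: O(n log n)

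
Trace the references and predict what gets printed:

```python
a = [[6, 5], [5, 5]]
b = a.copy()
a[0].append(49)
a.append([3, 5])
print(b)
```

Key concept: shallow copy with nested lists.
Step by step:
`a = [[6, 5], [5, 5]]` → a = [[6, 5], [5, 5]]
`b = a.copy()` → b = [[6, 5], [5, 5]]
`a[0].append(49)` → a = [[6, 5, 49], [5, 5]]; b = [[6, 5, 49], [5, 5]]
`a.append([3, 5])` → a = [[6, 5, 49], [5, 5], [3, 5]]
`print(b)` → prints [[6, 5, 49], [5, 5]]

Answer: [[6, 5, 49], [5, 5]]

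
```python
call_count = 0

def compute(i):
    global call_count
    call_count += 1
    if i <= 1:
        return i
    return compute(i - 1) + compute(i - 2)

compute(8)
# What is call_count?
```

Calls(i) = 1 + Calls(i-1) + Calls(i-2); Calls(0)=Calls(1)=1. For i=8 this gives 67.

Answer: 67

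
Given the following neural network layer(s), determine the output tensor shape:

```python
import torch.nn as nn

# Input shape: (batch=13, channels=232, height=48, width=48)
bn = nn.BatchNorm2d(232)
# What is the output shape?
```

Input: (13, 232, 48, 48) -> Output: (13, 232, 48, 48)

Answer: (13, 232, 48, 48)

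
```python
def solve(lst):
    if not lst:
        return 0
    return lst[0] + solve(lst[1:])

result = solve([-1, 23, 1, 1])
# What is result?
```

(-1) + 23 + 1 + 1 + 0 = 24

Answer: 24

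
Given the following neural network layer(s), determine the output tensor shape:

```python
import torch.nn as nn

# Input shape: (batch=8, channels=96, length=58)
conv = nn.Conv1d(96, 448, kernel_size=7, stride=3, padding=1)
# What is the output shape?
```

Input: (8, 96, 58) -> Output: (8, 448, 18)

Answer: (8, 448, 18)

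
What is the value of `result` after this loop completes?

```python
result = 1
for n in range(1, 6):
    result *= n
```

5! = 120
`result` takes the values: 1 → 2 → 6 → 24 → 120

Answer: 120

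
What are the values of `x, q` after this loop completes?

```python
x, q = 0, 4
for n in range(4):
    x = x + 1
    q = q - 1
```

x goes 0→4, q goes 4→0
`x, q` takes the values: (0, 4) → (1, 4) → (1, 3) → (2, 3) → (2, 2) → (3, 2) → (3, 1) → (4, 1) → (4, 0)

Answer: 4, 0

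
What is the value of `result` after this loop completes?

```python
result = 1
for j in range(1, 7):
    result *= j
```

6! = 720
`result` takes the values: 1 → 2 → 6 → 24 → 120 → 720

Answer: 720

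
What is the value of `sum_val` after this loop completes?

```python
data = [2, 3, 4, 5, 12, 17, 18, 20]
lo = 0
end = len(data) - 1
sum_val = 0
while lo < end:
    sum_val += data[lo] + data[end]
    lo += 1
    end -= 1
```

Sum of pairs from ends
`sum_val` takes the values: 0 → 22 → 43 → 64 → 81

Answer: 81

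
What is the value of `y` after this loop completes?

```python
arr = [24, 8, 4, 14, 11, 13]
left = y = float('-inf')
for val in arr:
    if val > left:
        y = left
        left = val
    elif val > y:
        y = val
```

Second largest (with repeats) in [24, 8, 4, 14, 11, 13]
`y` takes the values: -inf → 8 → 14

Answer: 14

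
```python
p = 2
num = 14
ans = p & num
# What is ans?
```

Trace:
`p = 2` → p = 2
`num = 14` → num = 14
`ans = p & num` → ans = 2
So ans = 2

Answer: 2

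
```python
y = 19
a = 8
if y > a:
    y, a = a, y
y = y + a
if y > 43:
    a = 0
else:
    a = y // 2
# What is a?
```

Trace:
`y = 19` → y = 19
`a = 8` → a = 8
`if y > a: ...` → y > a is True → y = 8; a = 19
`y = y + a` → y = 27
`if y > 43: ...` → y > 43 is False, take else branch → a = 13
So a = 13

Answer: 13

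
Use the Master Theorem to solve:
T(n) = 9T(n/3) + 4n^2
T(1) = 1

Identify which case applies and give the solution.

a=9, b=3, f(n)=4n^2. log_3(9) = 2. Since c=2 = 2, Case 2 applies: T(n) = Θ(n^log_b(a) · log n) = O(n^2 log n).

Answer: O(n^2 log n) - Case 2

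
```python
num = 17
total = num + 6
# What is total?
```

Trace:
`num = 17` → num = 17
`total = num + 6` → total = 23
So total = 23

Answer: 23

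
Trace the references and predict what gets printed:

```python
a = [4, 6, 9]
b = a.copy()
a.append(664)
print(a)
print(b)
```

Key concept: list.copy() creates independent copy.
Step by step:
`a = [4, 6, 9]` → a = [4, 6, 9]
`b = a.copy()` → b = [4, 6, 9]
`a.append(664)` → a = [4, 6, 9, 664]
`print(a)` → prints [4, 6, 9, 664]
`print(b)` → prints [4, 6, 9]

Answer:
[4, 6, 9, 664]
[4, 6, 9]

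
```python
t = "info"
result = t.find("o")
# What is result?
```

Trace:
`t = "info"` → t = 'info'
`result = t.find("o")` → result = 3
So result = 3

Answer: 3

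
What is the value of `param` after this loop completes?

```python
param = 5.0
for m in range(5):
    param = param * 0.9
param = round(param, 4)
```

Exponential decay: 5.0 * 0.9^5
`param` takes the values: 5.0 → 4.5 → 4.05 → 3.645 → 3.2805 → 2.95245 → 2.9525

Answer: 2.9525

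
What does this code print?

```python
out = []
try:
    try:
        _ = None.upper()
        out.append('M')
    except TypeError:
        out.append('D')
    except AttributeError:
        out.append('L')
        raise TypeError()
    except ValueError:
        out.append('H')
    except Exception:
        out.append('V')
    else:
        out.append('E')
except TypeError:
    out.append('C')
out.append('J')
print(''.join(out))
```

Execution trace: 'L' (inner except AttributeError) → 'C' (outer except TypeError) → 'J' (after the try/except). Output: LCJ

Answer: LCJ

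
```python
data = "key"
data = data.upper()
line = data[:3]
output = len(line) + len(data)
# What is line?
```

Trace:
`data = "key"` → data = 'key'
`data = data.upper()` → data = 'KEY'
`line = data[:3]` → line = 'KEY'
`output = len(line) + len(data)` → output = 6
So line = 'KEY'

Answer: 'KEY'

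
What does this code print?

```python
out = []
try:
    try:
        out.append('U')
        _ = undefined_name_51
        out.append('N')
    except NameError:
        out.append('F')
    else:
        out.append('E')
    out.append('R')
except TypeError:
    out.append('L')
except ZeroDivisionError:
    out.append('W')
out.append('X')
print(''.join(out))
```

Execution trace: 'U' (inner try body) → 'F' (inner except NameError) → 'R' (try body, no exception) → 'X' (after the try/except). Output: UFRX

Answer: UFRX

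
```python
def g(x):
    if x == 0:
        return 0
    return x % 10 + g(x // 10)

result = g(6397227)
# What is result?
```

Sum of digits of 6397227: 7 + 2 + 2 + 7 + 9 + 3 + 6 = 36

Answer: 36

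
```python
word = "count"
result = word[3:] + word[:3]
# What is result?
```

Trace:
`word = "count"` → word = 'count'
`result = word[3:] + word[:3]` → result = 'ntcou'
So result = 'ntcou'

Answer: 'ntcou'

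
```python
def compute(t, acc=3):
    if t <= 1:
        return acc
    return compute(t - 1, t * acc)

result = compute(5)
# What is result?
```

Accumulator trace (n, acc): (5, 3) -> (4, 15) -> (3, 60) -> (2, 180) -> (1, 360) -> return 360

Answer: 360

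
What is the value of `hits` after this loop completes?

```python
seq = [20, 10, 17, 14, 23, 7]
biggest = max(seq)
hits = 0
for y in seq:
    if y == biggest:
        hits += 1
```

Count of max value 23 in [20, 10, 17, 14, 23, 7]
`hits` takes the values: 0 → 1

Answer: 1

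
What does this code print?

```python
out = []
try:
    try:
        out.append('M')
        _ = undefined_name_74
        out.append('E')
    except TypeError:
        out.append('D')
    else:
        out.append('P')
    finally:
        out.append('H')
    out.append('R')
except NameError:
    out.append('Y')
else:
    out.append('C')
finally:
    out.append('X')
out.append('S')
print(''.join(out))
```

Execution trace: 'M' (inner try body) → 'H' (inner finally) → 'Y' (except NameError) → 'X' (finally) → 'S' (after the try/except). Output: MHYXS

Answer: MHYXS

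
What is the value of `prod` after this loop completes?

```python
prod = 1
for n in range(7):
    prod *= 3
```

3^7 = 2187
`prod` takes the values: 1 → 3 → 9 → 27 → 81 → 243 → 729 → 2187

Answer: 2187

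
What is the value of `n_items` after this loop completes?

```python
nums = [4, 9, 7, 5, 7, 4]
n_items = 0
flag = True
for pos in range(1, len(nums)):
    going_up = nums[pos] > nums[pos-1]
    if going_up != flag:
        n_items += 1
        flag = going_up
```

Count direction changes in [4, 9, 7, 5, 7, 4]
`n_items` takes the values: 0 → 1 → 2 → 3

Answer: 3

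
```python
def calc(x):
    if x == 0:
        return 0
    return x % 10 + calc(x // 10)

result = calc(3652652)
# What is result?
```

Sum of digits of 3652652: 2 + 5 + 6 + 2 + 5 + 6 + 3 = 29

Answer: 29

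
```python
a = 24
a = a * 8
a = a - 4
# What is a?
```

Trace:
`a = 24` → a = 24
`a = a * 8` → a = 192
`a = a - 4` → a = 188
So a = 188

Answer: 188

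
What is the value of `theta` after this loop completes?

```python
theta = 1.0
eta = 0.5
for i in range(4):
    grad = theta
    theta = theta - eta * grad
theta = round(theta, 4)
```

Gradient descent: w = 1.0 * (1 - 0.5)^4
`theta` takes the values: 1.0 → 0.5 → 0.25 → 0.125 → 0.0625

Answer: 0.0625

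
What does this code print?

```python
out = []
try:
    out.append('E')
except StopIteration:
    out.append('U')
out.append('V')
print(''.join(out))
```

Execution trace: 'E' (try body, no exception) → 'V' (after the try/except). Output: EV

Answer: EV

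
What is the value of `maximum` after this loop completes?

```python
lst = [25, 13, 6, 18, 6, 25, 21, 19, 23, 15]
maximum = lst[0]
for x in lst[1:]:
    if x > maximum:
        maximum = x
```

Maximum of [25, 13, 6, 18, 6, 25, 21, 19, 23, 15]
`maximum` takes the values: 25

Answer: 25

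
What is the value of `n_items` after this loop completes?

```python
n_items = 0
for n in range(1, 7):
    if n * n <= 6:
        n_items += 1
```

Count numbers where n² ≤ 6
`n_items` takes the values: 0 → 1 → 2

Answer: 2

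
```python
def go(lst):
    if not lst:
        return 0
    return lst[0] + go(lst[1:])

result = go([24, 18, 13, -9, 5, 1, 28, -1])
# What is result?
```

24 + 18 + 13 + (-9) + 5 + 1 + 28 + (-1) + 0 = 79

Answer: 79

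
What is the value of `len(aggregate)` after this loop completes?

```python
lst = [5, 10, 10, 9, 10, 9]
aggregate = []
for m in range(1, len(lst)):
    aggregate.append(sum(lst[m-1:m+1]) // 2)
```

Number of 2-element averages
`aggregate` takes the values: [] → [7] → [7, 10] → [7, 10, 9] → [7, 10, 9, 9] → [7, 10, 9, 9, 9]
So `len(aggregate)` = 5

Answer: 5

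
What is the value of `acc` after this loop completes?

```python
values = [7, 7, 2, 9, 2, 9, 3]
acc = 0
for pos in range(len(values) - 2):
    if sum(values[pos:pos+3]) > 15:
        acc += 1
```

Count windows with sum > 15
`acc` takes the values: 0 → 1 → 2 → 3

Answer: 3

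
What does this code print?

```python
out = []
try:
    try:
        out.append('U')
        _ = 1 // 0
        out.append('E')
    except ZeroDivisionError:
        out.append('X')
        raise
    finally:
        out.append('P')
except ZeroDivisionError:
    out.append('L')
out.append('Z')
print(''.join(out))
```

Execution trace: 'U' (inner try body) → 'X' (inner except ZeroDivisionError) → 'P' (inner finally) → 'L' (outer except ZeroDivisionError) → 'Z' (after the try/except). Output: UXPLZ

Answer: UXPLZ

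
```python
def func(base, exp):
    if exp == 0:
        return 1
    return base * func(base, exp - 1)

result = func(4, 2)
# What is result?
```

func(4, 2) = 4 * 4 = 16

Answer: 16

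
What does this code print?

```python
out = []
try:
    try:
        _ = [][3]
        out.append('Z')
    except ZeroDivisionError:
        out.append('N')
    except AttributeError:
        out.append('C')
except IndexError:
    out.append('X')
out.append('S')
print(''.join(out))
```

Execution trace: 'X' (outer except IndexError) → 'S' (after the try/except). Output: XS

Answer: XS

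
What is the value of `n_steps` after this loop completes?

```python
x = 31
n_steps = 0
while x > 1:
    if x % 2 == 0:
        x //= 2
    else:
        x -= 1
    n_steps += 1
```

Steps to reduce 31 to 1
`n_steps` takes the values: 0 → 1 → 2 → 3 → 4 → 5 → 6 → 7 → 8

Answer: 8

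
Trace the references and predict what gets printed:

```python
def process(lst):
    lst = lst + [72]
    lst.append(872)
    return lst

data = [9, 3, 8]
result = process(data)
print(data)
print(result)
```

Key concept: rebinding parameter vs mutation.
Step by step:
`data = [9, 3, 8]` → data = [9, 3, 8]
`result = process(data)` → result = [9, 3, 8, 72, 872]
`print(data)` → prints [9, 3, 8]
`print(result)` → prints [9, 3, 8, 72, 872]

Answer:
[9, 3, 8]
[9, 3, 8, 72, 872]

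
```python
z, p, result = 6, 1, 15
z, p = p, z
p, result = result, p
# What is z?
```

Trace:
`z, p, result = 6, 1, 15` → z = 6; p = 1; result = 15
`z, p = p, z` → z = 1; p = 6
`p, result = result, p` → p = 15; result = 6
So z = 1

Answer: 1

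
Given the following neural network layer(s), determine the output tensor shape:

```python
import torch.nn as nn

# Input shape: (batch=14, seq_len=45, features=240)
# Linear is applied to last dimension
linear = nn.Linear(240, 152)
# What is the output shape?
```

Input: (14, 45, 240) -> Output: (14, 45, 152)

Answer: (14, 45, 152)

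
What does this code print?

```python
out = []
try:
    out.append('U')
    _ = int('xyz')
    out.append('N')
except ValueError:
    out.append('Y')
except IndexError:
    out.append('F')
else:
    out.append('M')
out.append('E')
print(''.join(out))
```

Execution trace: 'U' (try body) → 'Y' (except ValueError) → 'E' (after the try/except). Output: UYE

Answer: UYE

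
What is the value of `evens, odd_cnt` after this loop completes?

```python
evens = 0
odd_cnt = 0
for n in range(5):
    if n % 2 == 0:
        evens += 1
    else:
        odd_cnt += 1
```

Count evens and odds in range(5)
`evens, odd_cnt` takes the values: (0, 0) → (1, 0) → (1, 1) → (2, 1) → (2, 2) → (3, 2)

Answer: 3, 2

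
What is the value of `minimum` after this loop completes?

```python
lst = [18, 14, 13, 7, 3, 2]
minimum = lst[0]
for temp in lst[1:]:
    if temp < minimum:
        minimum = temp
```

Minimum of [18, 14, 13, 7, 3, 2]
`minimum` takes the values: 18 → 14 → 13 → 7 → 3 → 2

Answer: 2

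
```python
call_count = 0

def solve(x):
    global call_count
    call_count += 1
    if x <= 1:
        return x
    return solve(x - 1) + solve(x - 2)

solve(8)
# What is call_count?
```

Calls(x) = 1 + Calls(x-1) + Calls(x-2); Calls(0)=Calls(1)=1. For x=8 this gives 67.

Answer: 67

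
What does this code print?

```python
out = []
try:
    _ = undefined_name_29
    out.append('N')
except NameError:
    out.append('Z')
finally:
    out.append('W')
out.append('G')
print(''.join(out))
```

Execution trace: 'Z' (except NameError) → 'W' (finally) → 'G' (after the try/except). Output: ZWG

Answer: ZWG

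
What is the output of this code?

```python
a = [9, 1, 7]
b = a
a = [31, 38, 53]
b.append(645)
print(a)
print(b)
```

Key concept: rebinding vs mutation: a is rebound to a new list, b still points at the original.
Step by step:
`a = [9, 1, 7]` → a = [9, 1, 7]
`b = a` → b = [9, 1, 7] (same object as a)
`a = [31, 38, 53]` → a = [31, 38, 53]
`b.append(645)` → b = [9, 1, 7, 645]
`print(a)` → prints [31, 38, 53]
`print(b)` → prints [9, 1, 7, 645]

Answer:
[31, 38, 53]
[9, 1, 7, 645]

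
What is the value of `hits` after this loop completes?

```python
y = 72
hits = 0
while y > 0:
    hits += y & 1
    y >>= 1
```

Count set bits in 72 (binary: 0b1001000)
`hits` takes the values: 0 → 1 → 2

Answer: 2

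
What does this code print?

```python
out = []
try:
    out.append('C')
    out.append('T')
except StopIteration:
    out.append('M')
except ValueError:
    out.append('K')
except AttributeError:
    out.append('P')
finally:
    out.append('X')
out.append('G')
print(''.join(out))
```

Execution trace: 'C' (try body) → 'T' (try body, no exception) → 'X' (finally) → 'G' (after the try/except). Output: CTXG

Answer: CTXG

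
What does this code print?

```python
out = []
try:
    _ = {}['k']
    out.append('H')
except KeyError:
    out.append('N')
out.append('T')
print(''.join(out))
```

Execution trace: 'N' (except KeyError) → 'T' (after the try/except). Output: NT

Answer: NT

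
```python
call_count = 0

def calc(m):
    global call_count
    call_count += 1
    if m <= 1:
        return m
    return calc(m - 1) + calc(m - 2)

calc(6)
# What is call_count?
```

Calls(m) = 1 + Calls(m-1) + Calls(m-2); Calls(0)=Calls(1)=1. For m=6 this gives 25.

Answer: 25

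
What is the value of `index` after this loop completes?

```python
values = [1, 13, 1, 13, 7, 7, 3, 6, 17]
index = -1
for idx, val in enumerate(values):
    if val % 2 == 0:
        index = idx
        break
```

First even number index in [1, 13, 1, 13, 7, 7, 3, 6, 17]
`index` takes the values: -1 → 7

Answer: 7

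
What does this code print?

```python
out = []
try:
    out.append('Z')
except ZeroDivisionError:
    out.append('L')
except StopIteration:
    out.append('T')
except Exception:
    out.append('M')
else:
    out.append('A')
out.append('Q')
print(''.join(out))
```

Execution trace: 'Z' (try body, no exception) → 'A' (else) → 'Q' (after the try/except). Output: ZAQ

Answer: ZAQ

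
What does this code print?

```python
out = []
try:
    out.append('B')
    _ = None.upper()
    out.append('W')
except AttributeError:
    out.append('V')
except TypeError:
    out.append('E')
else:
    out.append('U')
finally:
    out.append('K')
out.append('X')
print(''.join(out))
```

Execution trace: 'B' (try body) → 'V' (except AttributeError) → 'K' (finally) → 'X' (after the try/except). Output: BVKX

Answer: BVKX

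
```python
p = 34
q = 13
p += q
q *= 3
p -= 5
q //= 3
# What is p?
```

Trace:
`p = 34` → p = 34
`q = 13` → q = 13
`p += q` → p = 47
`q *= 3` → q = 39
`p -= 5` → p = 42
`q //= 3` → q = 13
So p = 42

Answer: 42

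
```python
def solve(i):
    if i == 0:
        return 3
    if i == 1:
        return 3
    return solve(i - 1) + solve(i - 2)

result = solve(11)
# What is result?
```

Build up from base cases: solve(0)=3, solve(1)=3, solve(2)=6, solve(3)=9, solve(4)=15, solve(5)=24, solve(6)=39, ..., solve(11)=432

Answer: 432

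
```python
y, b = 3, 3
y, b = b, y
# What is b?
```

Trace:
`y, b = 3, 3` → y = 3; b = 3
`y, b = b, y` → y = 3; b = 3
So b = 3

Answer: 3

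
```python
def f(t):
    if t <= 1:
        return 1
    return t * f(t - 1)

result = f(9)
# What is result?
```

f(9) = 9 * 8 * 7 * 6 * 5 * 4 * 3 * 2 * 1 = 362880

Answer: 362880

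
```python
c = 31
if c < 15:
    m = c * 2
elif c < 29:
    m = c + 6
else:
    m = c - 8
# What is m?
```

Trace:
`c = 31` → c = 31
`if c < 15: ...` → c < 15 is False, c < 29 is False, take else branch → m = 23
So m = 23

Answer: 23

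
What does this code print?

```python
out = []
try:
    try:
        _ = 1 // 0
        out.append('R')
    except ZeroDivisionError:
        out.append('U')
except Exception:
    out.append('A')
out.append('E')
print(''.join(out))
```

Execution trace: 'U' (inner except ZeroDivisionError) → 'E' (after the try/except). Output: UE

Answer: UE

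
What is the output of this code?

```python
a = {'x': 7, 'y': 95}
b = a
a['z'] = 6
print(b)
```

Key concept: dict aliasing.
Step by step:
`a = {'x': 7, 'y': 95}` → a = {'x': 7, 'y': 95}
`b = a` → b = {'x': 7, 'y': 95} (same object as a)
`a['z'] = 6` → a = {'x': 7, 'y': 95, 'z': 6} (same object as b); b = {'x': 7, 'y': 95, 'z': 6} (same object as a)
`print(b)` → prints {'x': 7, 'y': 95, 'z': 6}

Answer: {'x': 7, 'y': 95, 'z': 6}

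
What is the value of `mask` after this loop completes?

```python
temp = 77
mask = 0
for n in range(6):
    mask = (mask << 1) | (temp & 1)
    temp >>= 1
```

Reverse lowest 6 bits of 77
`mask` takes the values: 0 → 1 → 2 → 5 → 11 → 22 → 44

Answer: 44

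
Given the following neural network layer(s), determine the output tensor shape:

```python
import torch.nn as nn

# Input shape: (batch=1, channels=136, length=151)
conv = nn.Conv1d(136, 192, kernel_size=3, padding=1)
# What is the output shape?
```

Input: (1, 136, 151) -> Output: (1, 192, 151)

Answer: (1, 192, 151)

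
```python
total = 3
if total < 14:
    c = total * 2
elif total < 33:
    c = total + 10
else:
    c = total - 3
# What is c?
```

Trace:
`total = 3` → total = 3
`if total < 14: ...` → total < 14 is True → c = 6
So c = 6

Answer: 6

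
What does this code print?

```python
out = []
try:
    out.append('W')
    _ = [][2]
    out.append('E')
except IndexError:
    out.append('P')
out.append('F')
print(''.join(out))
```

Execution trace: 'W' (try body) → 'P' (except IndexError) → 'F' (after the try/except). Output: WPF

Answer: WPF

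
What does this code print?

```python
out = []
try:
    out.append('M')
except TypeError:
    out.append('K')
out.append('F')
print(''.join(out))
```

Execution trace: 'M' (try body, no exception) → 'F' (after the try/except). Output: MF

Answer: MF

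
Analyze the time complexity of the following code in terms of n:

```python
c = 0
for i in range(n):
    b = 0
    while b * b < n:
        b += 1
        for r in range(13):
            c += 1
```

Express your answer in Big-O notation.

Each loop level contributes: n × √n × 1. Multiplying the contributions gives O(n√n).

Answer: O(n√n)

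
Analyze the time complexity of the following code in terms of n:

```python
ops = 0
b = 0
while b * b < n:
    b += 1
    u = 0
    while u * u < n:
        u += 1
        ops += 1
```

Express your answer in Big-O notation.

Each loop level contributes: √n × √n. Multiplying the contributions gives O(n).

Answer: O(n)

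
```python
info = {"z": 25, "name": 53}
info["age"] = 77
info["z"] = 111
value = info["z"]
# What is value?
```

Trace:
`info = {"z": 25, "name": 53}` → info = {'z': 25, 'name': 53}
`info["age"] = 77` → info = {'z': 25, 'name': 53, 'age': 77}
`info["z"] = 111` → info = {'z': 111, 'name': 53, 'age': 77}
`value = info["z"]` → value = 111
So value = 111

Answer: 111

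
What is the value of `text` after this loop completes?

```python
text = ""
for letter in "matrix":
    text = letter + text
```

Reverse 'matrix'
`text` takes the values: "" → "m" → "am" → "tam" → "rtam" → "irtam" → "xirtam"

Answer: "xirtam"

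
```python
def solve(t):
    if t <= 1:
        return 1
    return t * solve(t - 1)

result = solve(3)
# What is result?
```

solve(3) = 3 * 2 * 1 = 6

Answer: 6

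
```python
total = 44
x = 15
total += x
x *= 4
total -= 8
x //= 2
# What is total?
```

Trace:
`total = 44` → total = 44
`x = 15` → x = 15
`total += x` → total = 59
`x *= 4` → x = 60
`total -= 8` → total = 51
`x //= 2` → x = 30
So total = 51

Answer: 51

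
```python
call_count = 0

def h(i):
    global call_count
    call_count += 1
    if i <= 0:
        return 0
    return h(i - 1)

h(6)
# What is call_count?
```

Linear recursion stepping by 1: 7 calls from i=6 down to ≤0.

Answer: 7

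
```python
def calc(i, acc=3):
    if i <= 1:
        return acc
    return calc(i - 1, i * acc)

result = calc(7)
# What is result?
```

Accumulator trace (n, acc): (7, 3) -> (6, 21) -> (5, 126) -> (4, 630) -> (3, 2520) -> (2, 7560) -> (1, 15120) -> return 15120

Answer: 15120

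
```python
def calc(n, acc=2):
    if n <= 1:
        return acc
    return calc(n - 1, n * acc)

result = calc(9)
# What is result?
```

Accumulator trace (n, acc): (9, 2) -> (8, 18) -> (7, 144) -> (6, 1008) -> (5, 6048) -> (4, 30240) -> (3, 120960) -> (2, 362880) -> (1, 725760) -> return 725760

Answer: 725760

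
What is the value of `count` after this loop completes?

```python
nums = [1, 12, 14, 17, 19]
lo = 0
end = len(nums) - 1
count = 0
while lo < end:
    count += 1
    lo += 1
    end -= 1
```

Iterations until pointers meet (list length 5)
`count` takes the values: 0 → 1 → 2

Answer: 2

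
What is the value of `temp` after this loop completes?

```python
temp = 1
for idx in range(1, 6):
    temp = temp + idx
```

Start at 1, add 1 through 5
`temp` takes the values: 1 → 2 → 4 → 7 → 11 → 16

Answer: 16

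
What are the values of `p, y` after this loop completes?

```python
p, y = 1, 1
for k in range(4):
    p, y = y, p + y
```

Fibonacci: after 4 iterations
`p, y` takes the values: (1, 1) → (1, 2) → (2, 3) → (3, 5) → (5, 8)

Answer: 5, 8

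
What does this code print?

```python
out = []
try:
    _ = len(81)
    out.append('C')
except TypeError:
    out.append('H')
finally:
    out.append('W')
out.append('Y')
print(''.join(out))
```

Execution trace: 'H' (except TypeError) → 'W' (finally) → 'Y' (after the try/except). Output: HWY

Answer: HWY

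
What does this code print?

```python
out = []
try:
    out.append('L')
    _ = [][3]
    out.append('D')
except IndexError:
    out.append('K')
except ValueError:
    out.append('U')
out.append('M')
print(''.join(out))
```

Execution trace: 'L' (try body) → 'K' (except IndexError) → 'M' (after the try/except). Output: LKM

Answer: LKM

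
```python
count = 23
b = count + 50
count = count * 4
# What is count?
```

Trace:
`count = 23` → count = 23
`b = count + 50` → b = 73
`count = count * 4` → count = 92
So count = 92

Answer: 92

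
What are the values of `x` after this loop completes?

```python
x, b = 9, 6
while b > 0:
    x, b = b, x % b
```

GCD of 9 and 6
`x` takes the values: 9 → 6 → 3

Answer: 3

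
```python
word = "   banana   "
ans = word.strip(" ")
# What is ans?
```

Trace:
`word = "   banana   "` → word = '   banana   '
`ans = word.strip(" ")` → ans = 'banana'
So ans = 'banana'

Answer: 'banana'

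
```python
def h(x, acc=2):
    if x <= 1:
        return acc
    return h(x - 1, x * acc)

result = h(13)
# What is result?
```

Accumulator trace (n, acc): (13, 2) -> (12, 26) -> (11, 312) -> (10, 3432) -> (9, 34320) -> (8, 308880) -> (7, 2471040) -> (6, 17297280) -> (5, 103783680) -> (4, 518918400) -> (3, 2075673600) -> (2, 6227020800) -> (1, 12454041600) -> return 12454041600

Answer: 12454041600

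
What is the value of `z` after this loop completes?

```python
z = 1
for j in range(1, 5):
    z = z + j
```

Start at 1, add 1 through 4
`z` takes the values: 1 → 2 → 4 → 7 → 11

Answer: 11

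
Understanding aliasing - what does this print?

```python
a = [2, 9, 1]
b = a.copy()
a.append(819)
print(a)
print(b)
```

Key concept: list.copy() creates independent copy.
Step by step:
`a = [2, 9, 1]` → a = [2, 9, 1]
`b = a.copy()` → b = [2, 9, 1]
`a.append(819)` → a = [2, 9, 1, 819]
`print(a)` → prints [2, 9, 1, 819]
`print(b)` → prints [2, 9, 1]

Answer:
[2, 9, 1, 819]
[2, 9, 1]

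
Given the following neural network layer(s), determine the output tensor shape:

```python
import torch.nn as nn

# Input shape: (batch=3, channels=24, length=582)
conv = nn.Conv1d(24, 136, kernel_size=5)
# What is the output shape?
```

Input: (3, 24, 582) -> Output: (3, 136, 578)

Answer: (3, 136, 578)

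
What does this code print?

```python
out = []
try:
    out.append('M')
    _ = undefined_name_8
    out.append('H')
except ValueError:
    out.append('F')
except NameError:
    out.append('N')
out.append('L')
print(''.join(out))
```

Execution trace: 'M' (try body) → 'N' (except NameError) → 'L' (after the try/except). Output: MNL

Answer: MNL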